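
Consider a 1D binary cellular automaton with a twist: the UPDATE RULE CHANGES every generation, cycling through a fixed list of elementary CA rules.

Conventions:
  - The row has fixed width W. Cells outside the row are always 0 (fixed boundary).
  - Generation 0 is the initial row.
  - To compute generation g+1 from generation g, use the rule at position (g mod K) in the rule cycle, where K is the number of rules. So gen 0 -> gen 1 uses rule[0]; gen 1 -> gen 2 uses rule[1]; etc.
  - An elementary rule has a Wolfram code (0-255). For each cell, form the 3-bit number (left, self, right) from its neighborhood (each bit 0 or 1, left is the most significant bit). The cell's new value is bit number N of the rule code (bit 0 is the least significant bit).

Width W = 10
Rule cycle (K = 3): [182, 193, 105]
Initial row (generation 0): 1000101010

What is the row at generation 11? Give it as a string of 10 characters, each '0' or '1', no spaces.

Answer: 1110011000

Derivation:
Gen 0: 1000101010
Gen 1 (rule 182): 1101111111
Gen 2 (rule 193): 0100111111
Gen 3 (rule 105): 0000100001
Gen 4 (rule 182): 0001110011
Gen 5 (rule 193): 1100110001
Gen 6 (rule 105): 1100110100
Gen 7 (rule 182): 0011001110
Gen 8 (rule 193): 1001000110
Gen 9 (rule 105): 0000010110
Gen 10 (rule 182): 0000111001
Gen 11 (rule 193): 1110011000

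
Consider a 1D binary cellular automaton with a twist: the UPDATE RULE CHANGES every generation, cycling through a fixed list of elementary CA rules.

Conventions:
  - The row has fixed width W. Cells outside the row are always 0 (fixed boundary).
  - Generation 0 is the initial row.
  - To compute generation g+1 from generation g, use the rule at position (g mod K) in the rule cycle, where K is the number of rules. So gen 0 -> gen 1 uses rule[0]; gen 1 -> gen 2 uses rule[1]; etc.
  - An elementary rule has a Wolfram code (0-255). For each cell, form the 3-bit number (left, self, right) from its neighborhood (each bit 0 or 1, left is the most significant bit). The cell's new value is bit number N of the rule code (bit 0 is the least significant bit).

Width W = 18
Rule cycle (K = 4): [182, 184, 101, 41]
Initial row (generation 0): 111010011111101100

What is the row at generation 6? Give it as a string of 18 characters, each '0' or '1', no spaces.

Gen 0: 111010011111101100
Gen 1 (rule 182): 010111101111010010
Gen 2 (rule 184): 001111011110101001
Gen 3 (rule 101): 100001100011111001
Gen 4 (rule 41): 001101001010000000
Gen 5 (rule 182): 010011111111000000
Gen 6 (rule 184): 001011111110100000

Answer: 001011111110100000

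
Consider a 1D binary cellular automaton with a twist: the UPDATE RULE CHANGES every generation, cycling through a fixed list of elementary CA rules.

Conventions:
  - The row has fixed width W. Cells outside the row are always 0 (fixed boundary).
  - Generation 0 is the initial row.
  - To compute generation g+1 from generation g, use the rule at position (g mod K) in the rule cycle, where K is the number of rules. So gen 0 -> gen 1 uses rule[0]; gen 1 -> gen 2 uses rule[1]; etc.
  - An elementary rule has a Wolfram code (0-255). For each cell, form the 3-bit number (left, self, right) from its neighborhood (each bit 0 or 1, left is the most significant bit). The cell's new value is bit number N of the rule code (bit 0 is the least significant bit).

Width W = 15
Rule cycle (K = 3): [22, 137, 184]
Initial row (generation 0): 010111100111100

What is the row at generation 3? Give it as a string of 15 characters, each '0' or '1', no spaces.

Gen 0: 010111100111100
Gen 1 (rule 22): 110000011000010
Gen 2 (rule 137): 100111010011000
Gen 3 (rule 184): 010110101010100

Answer: 010110101010100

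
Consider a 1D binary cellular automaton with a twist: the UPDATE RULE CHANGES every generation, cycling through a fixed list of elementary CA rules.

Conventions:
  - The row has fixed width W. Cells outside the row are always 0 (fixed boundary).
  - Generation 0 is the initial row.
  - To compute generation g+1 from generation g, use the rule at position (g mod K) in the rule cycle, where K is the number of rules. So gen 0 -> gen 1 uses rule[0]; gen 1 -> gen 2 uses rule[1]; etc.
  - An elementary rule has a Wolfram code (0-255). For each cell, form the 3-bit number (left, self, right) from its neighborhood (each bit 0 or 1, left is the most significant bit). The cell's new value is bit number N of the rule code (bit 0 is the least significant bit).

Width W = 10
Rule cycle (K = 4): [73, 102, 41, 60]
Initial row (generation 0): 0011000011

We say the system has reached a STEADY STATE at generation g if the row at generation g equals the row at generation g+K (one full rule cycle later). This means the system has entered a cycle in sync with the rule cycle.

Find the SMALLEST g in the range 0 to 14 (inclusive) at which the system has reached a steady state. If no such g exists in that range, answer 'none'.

Gen 0: 0011000011
Gen 1 (rule 73): 1011011011
Gen 2 (rule 102): 1101101101
Gen 3 (rule 41): 1011011010
Gen 4 (rule 60): 1110110111
Gen 5 (rule 73): 1010110101
Gen 6 (rule 102): 1111011111
Gen 7 (rule 41): 1000110000
Gen 8 (rule 60): 1100101000
Gen 9 (rule 73): 1100000011
Gen 10 (rule 102): 0100000101
Gen 11 (rule 41): 0001110010
Gen 12 (rule 60): 0001001011
Gen 13 (rule 73): 1100000011
Gen 14 (rule 102): 0100000101
Gen 15 (rule 41): 0001110010
Gen 16 (rule 60): 0001001011
Gen 17 (rule 73): 1100000011
Gen 18 (rule 102): 0100000101

Answer: 9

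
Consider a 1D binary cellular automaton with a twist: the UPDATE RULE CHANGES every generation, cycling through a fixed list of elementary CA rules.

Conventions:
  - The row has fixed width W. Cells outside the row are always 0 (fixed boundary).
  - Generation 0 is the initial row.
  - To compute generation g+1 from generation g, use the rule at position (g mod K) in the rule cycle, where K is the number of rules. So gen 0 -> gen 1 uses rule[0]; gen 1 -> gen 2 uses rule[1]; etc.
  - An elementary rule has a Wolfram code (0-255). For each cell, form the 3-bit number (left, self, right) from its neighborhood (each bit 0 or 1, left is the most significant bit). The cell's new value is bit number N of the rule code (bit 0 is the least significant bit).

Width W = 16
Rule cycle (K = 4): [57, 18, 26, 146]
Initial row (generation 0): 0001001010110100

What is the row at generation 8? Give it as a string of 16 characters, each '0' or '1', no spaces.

Gen 0: 0001001010110100
Gen 1 (rule 57): 1100100101101011
Gen 2 (rule 18): 0011011000000000
Gen 3 (rule 26): 0110010100000000
Gen 4 (rule 146): 1001100010000000
Gen 5 (rule 57): 0101011001111111
Gen 6 (rule 18): 1000000110000000
Gen 7 (rule 26): 0100001101000000
Gen 8 (rule 146): 1010010000100000

Answer: 1010010000100000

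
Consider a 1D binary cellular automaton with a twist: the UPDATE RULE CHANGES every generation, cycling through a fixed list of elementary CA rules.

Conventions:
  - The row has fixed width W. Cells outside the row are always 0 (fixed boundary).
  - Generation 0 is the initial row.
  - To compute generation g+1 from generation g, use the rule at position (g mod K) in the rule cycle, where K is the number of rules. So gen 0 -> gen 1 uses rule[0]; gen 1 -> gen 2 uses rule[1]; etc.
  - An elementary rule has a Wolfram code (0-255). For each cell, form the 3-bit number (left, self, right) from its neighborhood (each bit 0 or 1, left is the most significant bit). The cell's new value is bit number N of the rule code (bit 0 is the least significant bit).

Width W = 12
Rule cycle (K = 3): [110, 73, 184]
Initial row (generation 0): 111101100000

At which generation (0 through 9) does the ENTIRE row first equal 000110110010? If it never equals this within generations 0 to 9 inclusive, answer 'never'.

Gen 0: 111101100000
Gen 1 (rule 110): 100111100000
Gen 2 (rule 73): 000100101111
Gen 3 (rule 184): 000010011110
Gen 4 (rule 110): 000110110010
Gen 5 (rule 73): 110110110000
Gen 6 (rule 184): 101101101000
Gen 7 (rule 110): 111111111000
Gen 8 (rule 73): 100000001011
Gen 9 (rule 184): 010000000110

Answer: 4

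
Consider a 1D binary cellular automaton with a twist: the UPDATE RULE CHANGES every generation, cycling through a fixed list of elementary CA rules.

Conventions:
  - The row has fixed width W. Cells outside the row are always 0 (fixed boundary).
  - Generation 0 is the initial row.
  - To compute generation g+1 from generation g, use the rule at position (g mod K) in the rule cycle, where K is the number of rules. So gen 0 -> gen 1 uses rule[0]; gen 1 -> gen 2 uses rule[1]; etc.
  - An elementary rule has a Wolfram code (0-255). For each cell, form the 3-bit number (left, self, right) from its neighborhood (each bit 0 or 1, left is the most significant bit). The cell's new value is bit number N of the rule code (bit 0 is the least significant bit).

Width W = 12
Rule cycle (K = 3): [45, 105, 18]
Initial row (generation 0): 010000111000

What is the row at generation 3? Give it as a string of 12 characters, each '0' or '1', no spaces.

Answer: 010000110000

Derivation:
Gen 0: 010000111000
Gen 1 (rule 45): 010110100011
Gen 2 (rule 105): 001111001011
Gen 3 (rule 18): 010000110000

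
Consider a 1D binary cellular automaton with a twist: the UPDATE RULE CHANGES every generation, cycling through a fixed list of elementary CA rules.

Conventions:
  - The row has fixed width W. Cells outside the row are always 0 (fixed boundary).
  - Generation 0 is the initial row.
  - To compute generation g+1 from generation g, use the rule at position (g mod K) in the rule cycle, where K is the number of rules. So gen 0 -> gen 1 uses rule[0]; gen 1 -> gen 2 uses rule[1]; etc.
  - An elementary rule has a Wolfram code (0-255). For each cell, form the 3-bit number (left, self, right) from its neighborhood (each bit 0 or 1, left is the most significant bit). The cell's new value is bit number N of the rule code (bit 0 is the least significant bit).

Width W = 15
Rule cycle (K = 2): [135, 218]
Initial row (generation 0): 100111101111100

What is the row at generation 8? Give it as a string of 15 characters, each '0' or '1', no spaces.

Gen 0: 100111101111100
Gen 1 (rule 135): 101011000111001
Gen 2 (rule 218): 000011101111110
Gen 3 (rule 135): 111101000111100
Gen 4 (rule 218): 111100101111110
Gen 5 (rule 135): 011001100111100
Gen 6 (rule 218): 111111111111110
Gen 7 (rule 135): 011111111111100
Gen 8 (rule 218): 111111111111110

Answer: 111111111111110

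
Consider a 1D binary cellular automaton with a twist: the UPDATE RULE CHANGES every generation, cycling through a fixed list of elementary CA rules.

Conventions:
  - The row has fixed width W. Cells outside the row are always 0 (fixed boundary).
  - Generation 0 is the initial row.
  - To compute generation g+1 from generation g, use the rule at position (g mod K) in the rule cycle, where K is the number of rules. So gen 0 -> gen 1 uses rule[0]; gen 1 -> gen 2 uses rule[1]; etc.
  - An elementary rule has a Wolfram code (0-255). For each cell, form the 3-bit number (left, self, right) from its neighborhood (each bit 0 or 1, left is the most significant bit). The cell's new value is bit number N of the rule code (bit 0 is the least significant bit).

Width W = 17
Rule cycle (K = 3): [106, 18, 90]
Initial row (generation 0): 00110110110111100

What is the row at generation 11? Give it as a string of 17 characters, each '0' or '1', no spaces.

Gen 0: 00110110110111100
Gen 1 (rule 106): 01111111111100100
Gen 2 (rule 18): 10000000000011010
Gen 3 (rule 90): 01000000000111001
Gen 4 (rule 106): 10000000001101010
Gen 5 (rule 18): 01000000010000001
Gen 6 (rule 90): 10100000101000010
Gen 7 (rule 106): 01000001010000100
Gen 8 (rule 18): 10100010001001010
Gen 9 (rule 90): 00010101010110001
Gen 10 (rule 106): 00101010101110010
Gen 11 (rule 18): 01000000000001101

Answer: 01000000000001101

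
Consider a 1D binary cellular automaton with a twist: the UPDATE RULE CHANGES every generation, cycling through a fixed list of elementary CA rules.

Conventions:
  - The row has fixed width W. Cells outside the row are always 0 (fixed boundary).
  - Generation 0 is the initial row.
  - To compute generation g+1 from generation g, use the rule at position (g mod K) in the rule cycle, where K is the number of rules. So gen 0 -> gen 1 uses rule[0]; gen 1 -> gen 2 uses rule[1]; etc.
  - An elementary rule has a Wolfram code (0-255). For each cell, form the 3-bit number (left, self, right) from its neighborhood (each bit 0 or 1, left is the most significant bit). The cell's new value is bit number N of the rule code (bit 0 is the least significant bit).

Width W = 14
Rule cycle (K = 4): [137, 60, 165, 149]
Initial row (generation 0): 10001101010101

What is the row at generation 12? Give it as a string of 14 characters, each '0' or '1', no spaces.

Answer: 10010001110111

Derivation:
Gen 0: 10001101010101
Gen 1 (rule 137): 00101000000000
Gen 2 (rule 60): 00111100000000
Gen 3 (rule 165): 10011001111111
Gen 4 (rule 149): 11000100111110
Gen 5 (rule 137): 10010000111100
Gen 6 (rule 60): 11011000100010
Gen 7 (rule 165): 00100010101010
Gen 8 (rule 149): 10111010101011
Gen 9 (rule 137): 00110000000010
Gen 10 (rule 60): 00101000000011
Gen 11 (rule 165): 10111011111000
Gen 12 (rule 149): 10010001110111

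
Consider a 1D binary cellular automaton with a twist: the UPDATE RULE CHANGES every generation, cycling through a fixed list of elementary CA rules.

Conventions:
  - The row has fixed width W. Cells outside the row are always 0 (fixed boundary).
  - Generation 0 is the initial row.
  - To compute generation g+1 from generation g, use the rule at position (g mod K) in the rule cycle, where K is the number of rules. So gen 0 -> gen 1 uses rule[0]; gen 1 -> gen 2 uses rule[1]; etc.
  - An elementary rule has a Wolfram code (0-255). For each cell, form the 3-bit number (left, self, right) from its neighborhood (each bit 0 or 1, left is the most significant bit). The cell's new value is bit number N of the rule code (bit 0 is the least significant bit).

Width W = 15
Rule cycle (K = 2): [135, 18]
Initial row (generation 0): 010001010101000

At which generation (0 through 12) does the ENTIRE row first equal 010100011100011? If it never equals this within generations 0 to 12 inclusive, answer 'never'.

Answer: never

Derivation:
Gen 0: 010001010101000
Gen 1 (rule 135): 110111010101011
Gen 2 (rule 18): 000000000000000
Gen 3 (rule 135): 111111111111111
Gen 4 (rule 18): 000000000000000
Gen 5 (rule 135): 111111111111111
Gen 6 (rule 18): 000000000000000
Gen 7 (rule 135): 111111111111111
Gen 8 (rule 18): 000000000000000
Gen 9 (rule 135): 111111111111111
Gen 10 (rule 18): 000000000000000
Gen 11 (rule 135): 111111111111111
Gen 12 (rule 18): 000000000000000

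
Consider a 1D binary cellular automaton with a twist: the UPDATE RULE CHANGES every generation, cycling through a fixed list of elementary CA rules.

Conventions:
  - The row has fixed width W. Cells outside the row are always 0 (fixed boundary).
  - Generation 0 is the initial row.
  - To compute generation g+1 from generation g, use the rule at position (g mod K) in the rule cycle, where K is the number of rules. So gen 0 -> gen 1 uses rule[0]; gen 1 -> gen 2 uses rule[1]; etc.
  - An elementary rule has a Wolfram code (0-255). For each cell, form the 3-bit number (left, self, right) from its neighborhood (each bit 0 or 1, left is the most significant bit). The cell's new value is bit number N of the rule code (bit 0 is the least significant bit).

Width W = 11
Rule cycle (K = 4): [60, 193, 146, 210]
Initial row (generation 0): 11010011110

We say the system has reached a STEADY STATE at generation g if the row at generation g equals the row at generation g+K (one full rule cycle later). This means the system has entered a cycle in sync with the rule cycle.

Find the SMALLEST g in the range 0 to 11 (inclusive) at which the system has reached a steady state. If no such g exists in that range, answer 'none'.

Answer: none

Derivation:
Gen 0: 11010011110
Gen 1 (rule 60): 10111010001
Gen 2 (rule 193): 00011000100
Gen 3 (rule 146): 00100101010
Gen 4 (rule 210): 01011000001
Gen 5 (rule 60): 01110100001
Gen 6 (rule 193): 00110001100
Gen 7 (rule 146): 01001010010
Gen 8 (rule 210): 10110001101
Gen 9 (rule 60): 11101001011
Gen 10 (rule 193): 01100000001
Gen 11 (rule 146): 10010000010
Gen 12 (rule 210): 01101000101
Gen 13 (rule 60): 01011100111
Gen 14 (rule 193): 00001100011
Gen 15 (rule 146): 00010010100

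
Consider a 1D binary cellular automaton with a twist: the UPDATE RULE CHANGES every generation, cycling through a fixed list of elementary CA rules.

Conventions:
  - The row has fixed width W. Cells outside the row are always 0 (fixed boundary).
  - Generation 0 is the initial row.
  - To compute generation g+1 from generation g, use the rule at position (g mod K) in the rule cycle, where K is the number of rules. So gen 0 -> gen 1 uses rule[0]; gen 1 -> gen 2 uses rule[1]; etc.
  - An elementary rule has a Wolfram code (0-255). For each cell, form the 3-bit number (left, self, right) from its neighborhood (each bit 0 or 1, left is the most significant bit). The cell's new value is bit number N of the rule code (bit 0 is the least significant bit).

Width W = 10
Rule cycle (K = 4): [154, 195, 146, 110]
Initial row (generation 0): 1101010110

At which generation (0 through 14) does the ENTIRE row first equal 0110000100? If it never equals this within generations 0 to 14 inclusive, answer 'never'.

Gen 0: 1101010110
Gen 1 (rule 154): 1000000101
Gen 2 (rule 195): 0011111000
Gen 3 (rule 146): 0101110100
Gen 4 (rule 110): 1111011100
Gen 5 (rule 154): 1110011010
Gen 6 (rule 195): 0110101000
Gen 7 (rule 146): 1000000100
Gen 8 (rule 110): 1000001100
Gen 9 (rule 154): 0100011010
Gen 10 (rule 195): 1001101000
Gen 11 (rule 146): 0110000100
Gen 12 (rule 110): 1110001100
Gen 13 (rule 154): 1101011010
Gen 14 (rule 195): 0100001000

Answer: 11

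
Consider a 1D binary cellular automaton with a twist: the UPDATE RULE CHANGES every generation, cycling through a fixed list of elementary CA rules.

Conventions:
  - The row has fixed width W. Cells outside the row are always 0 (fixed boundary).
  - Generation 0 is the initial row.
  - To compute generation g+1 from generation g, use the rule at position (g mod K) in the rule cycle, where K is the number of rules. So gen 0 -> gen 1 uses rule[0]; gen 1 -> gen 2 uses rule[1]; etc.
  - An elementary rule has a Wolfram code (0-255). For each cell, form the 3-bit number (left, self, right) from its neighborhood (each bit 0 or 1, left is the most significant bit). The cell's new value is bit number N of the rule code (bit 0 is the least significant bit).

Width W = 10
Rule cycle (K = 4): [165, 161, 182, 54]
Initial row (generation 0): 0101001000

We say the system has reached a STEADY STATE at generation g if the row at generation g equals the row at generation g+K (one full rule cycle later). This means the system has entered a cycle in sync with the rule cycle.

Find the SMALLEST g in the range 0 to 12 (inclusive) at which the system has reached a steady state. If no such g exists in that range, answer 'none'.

Gen 0: 0101001000
Gen 1 (rule 165): 0111001011
Gen 2 (rule 161): 0010000100
Gen 3 (rule 182): 0111001110
Gen 4 (rule 54): 1000110001
Gen 5 (rule 165): 1010000101
Gen 6 (rule 161): 0100110010
Gen 7 (rule 182): 1111001111
Gen 8 (rule 54): 0000110000
Gen 9 (rule 165): 1110000111
Gen 10 (rule 161): 0100110010
Gen 11 (rule 182): 1111001111
Gen 12 (rule 54): 0000110000
Gen 13 (rule 165): 1110000111
Gen 14 (rule 161): 0100110010
Gen 15 (rule 182): 1111001111
Gen 16 (rule 54): 0000110000

Answer: 6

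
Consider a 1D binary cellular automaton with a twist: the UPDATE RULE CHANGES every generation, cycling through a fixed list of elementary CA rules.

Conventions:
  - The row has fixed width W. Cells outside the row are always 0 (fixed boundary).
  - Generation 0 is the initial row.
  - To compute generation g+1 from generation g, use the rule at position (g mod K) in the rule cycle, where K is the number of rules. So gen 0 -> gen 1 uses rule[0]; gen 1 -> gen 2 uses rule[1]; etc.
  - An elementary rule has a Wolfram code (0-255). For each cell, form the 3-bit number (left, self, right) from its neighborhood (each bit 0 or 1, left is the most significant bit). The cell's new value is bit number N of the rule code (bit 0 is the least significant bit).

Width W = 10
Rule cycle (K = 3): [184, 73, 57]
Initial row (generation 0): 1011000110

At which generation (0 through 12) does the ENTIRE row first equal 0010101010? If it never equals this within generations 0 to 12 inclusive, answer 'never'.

Answer: 10

Derivation:
Gen 0: 1011000110
Gen 1 (rule 184): 0110100101
Gen 2 (rule 73): 0110000000
Gen 3 (rule 57): 0101111111
Gen 4 (rule 184): 0011111110
Gen 5 (rule 73): 1010000010
Gen 6 (rule 57): 0101111001
Gen 7 (rule 184): 0011110100
Gen 8 (rule 73): 1010010001
Gen 9 (rule 57): 0101001100
Gen 10 (rule 184): 0010101010
Gen 11 (rule 73): 1000000000
Gen 12 (rule 57): 0111111111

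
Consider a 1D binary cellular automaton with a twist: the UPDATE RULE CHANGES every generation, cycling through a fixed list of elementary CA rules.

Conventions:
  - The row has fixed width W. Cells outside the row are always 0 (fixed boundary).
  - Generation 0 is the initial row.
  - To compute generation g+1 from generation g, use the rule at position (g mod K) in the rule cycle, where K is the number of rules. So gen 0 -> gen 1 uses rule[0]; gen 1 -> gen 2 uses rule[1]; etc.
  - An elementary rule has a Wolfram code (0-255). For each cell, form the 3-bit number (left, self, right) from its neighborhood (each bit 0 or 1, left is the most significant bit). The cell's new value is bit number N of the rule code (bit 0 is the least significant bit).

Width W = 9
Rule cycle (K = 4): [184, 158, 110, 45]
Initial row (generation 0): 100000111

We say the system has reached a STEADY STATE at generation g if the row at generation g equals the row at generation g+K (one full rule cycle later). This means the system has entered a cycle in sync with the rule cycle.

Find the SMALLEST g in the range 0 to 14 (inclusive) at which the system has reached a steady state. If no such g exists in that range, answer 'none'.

Gen 0: 100000111
Gen 1 (rule 184): 010000110
Gen 2 (rule 158): 111001101
Gen 3 (rule 110): 101011111
Gen 4 (rule 45): 111110000
Gen 5 (rule 184): 111101000
Gen 6 (rule 158): 111001100
Gen 7 (rule 110): 101011100
Gen 8 (rule 45): 111110001
Gen 9 (rule 184): 111101000
Gen 10 (rule 158): 111001100
Gen 11 (rule 110): 101011100
Gen 12 (rule 45): 111110001
Gen 13 (rule 184): 111101000
Gen 14 (rule 158): 111001100
Gen 15 (rule 110): 101011100
Gen 16 (rule 45): 111110001
Gen 17 (rule 184): 111101000
Gen 18 (rule 158): 111001100

Answer: 5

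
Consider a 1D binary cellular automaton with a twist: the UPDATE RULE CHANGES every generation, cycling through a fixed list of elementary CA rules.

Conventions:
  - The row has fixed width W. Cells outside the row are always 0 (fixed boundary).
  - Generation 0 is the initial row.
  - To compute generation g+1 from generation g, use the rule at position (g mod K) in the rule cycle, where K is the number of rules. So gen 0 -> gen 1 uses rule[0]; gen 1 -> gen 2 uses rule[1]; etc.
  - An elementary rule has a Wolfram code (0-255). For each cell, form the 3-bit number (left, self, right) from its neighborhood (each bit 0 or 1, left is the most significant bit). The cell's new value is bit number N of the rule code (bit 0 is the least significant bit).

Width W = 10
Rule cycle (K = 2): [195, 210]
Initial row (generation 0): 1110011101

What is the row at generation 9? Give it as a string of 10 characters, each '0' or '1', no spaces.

Gen 0: 1110011101
Gen 1 (rule 195): 0110101100
Gen 2 (rule 210): 1010000110
Gen 3 (rule 195): 0000111010
Gen 4 (rule 210): 0001011001
Gen 5 (rule 195): 1110001010
Gen 6 (rule 210): 0111010001
Gen 7 (rule 195): 1011000110
Gen 8 (rule 210): 0001101011
Gen 9 (rule 195): 1110100001

Answer: 1110100001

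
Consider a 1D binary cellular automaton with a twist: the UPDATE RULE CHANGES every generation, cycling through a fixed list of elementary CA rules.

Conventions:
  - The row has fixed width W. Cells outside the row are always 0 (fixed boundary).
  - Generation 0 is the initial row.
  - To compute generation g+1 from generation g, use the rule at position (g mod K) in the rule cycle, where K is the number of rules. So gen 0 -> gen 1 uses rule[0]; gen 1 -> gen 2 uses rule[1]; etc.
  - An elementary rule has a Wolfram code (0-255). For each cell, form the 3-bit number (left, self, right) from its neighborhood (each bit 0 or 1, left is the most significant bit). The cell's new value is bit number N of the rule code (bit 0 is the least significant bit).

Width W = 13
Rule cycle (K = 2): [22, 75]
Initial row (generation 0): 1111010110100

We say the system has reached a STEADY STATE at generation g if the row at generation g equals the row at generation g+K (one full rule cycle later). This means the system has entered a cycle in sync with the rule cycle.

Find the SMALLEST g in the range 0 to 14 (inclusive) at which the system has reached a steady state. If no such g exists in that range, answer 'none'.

Gen 0: 1111010110100
Gen 1 (rule 22): 0000010000110
Gen 2 (rule 75): 1111100111110
Gen 3 (rule 22): 0000011000001
Gen 4 (rule 75): 1111111011110
Gen 5 (rule 22): 0000000000001
Gen 6 (rule 75): 1111111111110
Gen 7 (rule 22): 0000000000001
Gen 8 (rule 75): 1111111111110
Gen 9 (rule 22): 0000000000001
Gen 10 (rule 75): 1111111111110
Gen 11 (rule 22): 0000000000001
Gen 12 (rule 75): 1111111111110
Gen 13 (rule 22): 0000000000001
Gen 14 (rule 75): 1111111111110
Gen 15 (rule 22): 0000000000001
Gen 16 (rule 75): 1111111111110

Answer: 5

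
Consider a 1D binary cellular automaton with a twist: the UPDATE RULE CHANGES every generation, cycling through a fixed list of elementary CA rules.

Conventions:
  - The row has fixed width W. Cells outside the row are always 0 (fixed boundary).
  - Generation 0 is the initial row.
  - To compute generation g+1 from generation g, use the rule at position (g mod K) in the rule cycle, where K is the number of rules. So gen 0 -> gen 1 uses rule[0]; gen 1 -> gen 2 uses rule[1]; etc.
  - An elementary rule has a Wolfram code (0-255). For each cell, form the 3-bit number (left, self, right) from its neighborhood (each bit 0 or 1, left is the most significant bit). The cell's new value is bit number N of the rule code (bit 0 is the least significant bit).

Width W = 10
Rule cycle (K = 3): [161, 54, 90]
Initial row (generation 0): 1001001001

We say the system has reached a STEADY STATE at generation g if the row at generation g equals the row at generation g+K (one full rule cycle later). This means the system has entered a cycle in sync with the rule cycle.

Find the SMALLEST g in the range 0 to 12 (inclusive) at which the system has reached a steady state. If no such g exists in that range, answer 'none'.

Gen 0: 1001001001
Gen 1 (rule 161): 0000000000
Gen 2 (rule 54): 0000000000
Gen 3 (rule 90): 0000000000
Gen 4 (rule 161): 1111111111
Gen 5 (rule 54): 0000000000
Gen 6 (rule 90): 0000000000
Gen 7 (rule 161): 1111111111
Gen 8 (rule 54): 0000000000
Gen 9 (rule 90): 0000000000
Gen 10 (rule 161): 1111111111
Gen 11 (rule 54): 0000000000
Gen 12 (rule 90): 0000000000
Gen 13 (rule 161): 1111111111
Gen 14 (rule 54): 0000000000
Gen 15 (rule 90): 0000000000

Answer: 2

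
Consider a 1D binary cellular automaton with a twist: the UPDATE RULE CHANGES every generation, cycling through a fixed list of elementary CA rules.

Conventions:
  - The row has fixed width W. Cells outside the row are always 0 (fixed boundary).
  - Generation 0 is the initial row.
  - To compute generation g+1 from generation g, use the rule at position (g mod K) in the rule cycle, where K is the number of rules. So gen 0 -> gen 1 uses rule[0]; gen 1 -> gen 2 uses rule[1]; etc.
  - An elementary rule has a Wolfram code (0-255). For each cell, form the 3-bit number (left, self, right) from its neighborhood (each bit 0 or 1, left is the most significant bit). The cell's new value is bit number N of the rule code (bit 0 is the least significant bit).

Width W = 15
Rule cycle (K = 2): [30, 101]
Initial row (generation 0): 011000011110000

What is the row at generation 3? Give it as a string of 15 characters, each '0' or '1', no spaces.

Answer: 110010110101010

Derivation:
Gen 0: 011000011110000
Gen 1 (rule 30): 110100110001000
Gen 2 (rule 101): 011100010101011
Gen 3 (rule 30): 110010110101010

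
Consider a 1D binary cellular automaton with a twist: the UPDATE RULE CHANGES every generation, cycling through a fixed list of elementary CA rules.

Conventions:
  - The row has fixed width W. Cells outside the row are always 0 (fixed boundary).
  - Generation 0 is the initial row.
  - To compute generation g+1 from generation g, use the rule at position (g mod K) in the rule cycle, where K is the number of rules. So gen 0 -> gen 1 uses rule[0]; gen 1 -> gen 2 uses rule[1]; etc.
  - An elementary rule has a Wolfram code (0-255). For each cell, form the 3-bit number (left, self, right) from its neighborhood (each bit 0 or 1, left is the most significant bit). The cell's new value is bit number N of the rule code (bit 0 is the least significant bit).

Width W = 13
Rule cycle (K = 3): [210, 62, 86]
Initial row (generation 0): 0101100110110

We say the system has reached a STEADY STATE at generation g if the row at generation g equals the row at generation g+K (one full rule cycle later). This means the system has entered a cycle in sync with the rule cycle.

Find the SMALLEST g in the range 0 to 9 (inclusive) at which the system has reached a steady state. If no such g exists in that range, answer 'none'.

Gen 0: 0101100110110
Gen 1 (rule 210): 1000111010011
Gen 2 (rule 62): 1101100111110
Gen 3 (rule 86): 0100111000011
Gen 4 (rule 210): 1011011100101
Gen 5 (rule 62): 1110110011111
Gen 6 (rule 86): 0010011100001
Gen 7 (rule 210): 0101101110010
Gen 8 (rule 62): 1111011001111
Gen 9 (rule 86): 0001001110001
Gen 10 (rule 210): 0010110111010
Gen 11 (rule 62): 0111101100111
Gen 12 (rule 86): 1000100111001

Answer: none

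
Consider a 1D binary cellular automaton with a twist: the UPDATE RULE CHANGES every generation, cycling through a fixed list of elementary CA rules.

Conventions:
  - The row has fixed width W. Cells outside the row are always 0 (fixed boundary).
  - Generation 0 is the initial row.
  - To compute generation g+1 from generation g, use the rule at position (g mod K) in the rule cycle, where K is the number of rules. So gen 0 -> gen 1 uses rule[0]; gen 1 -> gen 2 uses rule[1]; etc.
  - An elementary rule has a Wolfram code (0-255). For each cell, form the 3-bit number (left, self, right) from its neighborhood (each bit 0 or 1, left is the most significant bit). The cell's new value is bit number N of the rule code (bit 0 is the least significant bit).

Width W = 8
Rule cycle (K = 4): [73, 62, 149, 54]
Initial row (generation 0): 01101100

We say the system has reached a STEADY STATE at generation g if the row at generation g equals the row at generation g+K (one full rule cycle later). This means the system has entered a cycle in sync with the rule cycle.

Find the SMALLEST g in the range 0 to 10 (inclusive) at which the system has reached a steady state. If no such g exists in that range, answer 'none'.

Gen 0: 01101100
Gen 1 (rule 73): 01101101
Gen 2 (rule 62): 11011011
Gen 3 (rule 149): 00000000
Gen 4 (rule 54): 00000000
Gen 5 (rule 73): 11111111
Gen 6 (rule 62): 10000000
Gen 7 (rule 149): 11111111
Gen 8 (rule 54): 00000000
Gen 9 (rule 73): 11111111
Gen 10 (rule 62): 10000000
Gen 11 (rule 149): 11111111
Gen 12 (rule 54): 00000000
Gen 13 (rule 73): 11111111
Gen 14 (rule 62): 10000000

Answer: 4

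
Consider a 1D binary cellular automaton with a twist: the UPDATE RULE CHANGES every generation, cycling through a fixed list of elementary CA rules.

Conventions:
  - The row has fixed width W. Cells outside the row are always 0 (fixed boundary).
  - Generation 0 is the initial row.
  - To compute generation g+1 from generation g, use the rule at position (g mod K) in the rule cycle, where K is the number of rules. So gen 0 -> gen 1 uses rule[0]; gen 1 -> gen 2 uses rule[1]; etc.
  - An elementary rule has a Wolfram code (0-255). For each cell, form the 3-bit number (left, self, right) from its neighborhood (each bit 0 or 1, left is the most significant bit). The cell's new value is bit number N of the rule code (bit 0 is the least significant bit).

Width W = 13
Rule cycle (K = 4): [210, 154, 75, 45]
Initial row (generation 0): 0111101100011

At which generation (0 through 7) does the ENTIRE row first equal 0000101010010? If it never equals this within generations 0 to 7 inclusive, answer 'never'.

Gen 0: 0111101100011
Gen 1 (rule 210): 1011100110101
Gen 2 (rule 154): 0011011100000
Gen 3 (rule 75): 1111010101111
Gen 4 (rule 45): 1000111111000
Gen 5 (rule 210): 0101011111100
Gen 6 (rule 154): 1000011111010
Gen 7 (rule 75): 0011110001000

Answer: never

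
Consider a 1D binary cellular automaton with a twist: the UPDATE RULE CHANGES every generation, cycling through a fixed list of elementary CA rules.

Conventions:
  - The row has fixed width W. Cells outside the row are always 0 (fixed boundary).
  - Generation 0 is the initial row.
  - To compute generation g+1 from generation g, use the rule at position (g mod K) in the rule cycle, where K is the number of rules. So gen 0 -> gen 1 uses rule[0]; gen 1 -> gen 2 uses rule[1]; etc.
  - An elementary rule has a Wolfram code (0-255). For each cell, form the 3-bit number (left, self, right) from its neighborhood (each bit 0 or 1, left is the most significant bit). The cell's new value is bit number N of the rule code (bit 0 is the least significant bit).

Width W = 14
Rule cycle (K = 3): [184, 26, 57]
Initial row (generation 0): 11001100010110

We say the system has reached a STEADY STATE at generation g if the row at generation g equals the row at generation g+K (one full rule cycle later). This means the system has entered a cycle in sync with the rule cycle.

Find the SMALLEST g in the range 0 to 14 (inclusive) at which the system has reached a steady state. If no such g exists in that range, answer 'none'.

Answer: 14

Derivation:
Gen 0: 11001100010110
Gen 1 (rule 184): 10101010001101
Gen 2 (rule 26): 00000001011000
Gen 3 (rule 57): 11111100110111
Gen 4 (rule 184): 11111010101110
Gen 5 (rule 26): 10000000001001
Gen 6 (rule 57): 01111111100100
Gen 7 (rule 184): 01111111010010
Gen 8 (rule 26): 11000000001101
Gen 9 (rule 57): 10111111101010
Gen 10 (rule 184): 01111111010101
Gen 11 (rule 26): 11000000000000
Gen 12 (rule 57): 10111111111111
Gen 13 (rule 184): 01111111111110
Gen 14 (rule 26): 11000000000001
Gen 15 (rule 57): 10111111111100
Gen 16 (rule 184): 01111111111010
Gen 17 (rule 26): 11000000000001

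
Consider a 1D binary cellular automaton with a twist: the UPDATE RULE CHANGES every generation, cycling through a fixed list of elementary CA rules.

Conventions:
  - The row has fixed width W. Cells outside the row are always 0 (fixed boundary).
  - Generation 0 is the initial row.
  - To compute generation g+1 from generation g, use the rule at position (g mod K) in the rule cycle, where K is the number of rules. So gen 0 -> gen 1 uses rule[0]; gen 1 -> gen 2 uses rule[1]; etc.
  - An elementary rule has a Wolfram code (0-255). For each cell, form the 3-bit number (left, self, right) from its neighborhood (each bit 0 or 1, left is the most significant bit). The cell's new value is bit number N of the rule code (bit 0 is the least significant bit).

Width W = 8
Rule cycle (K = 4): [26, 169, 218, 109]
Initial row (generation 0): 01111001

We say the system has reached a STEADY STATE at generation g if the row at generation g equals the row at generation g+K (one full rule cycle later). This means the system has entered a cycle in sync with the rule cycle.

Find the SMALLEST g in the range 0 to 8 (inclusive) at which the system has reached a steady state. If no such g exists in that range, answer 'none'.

Gen 0: 01111001
Gen 1 (rule 26): 11000110
Gen 2 (rule 169): 10010100
Gen 3 (rule 218): 01100010
Gen 4 (rule 109): 01101010
Gen 5 (rule 26): 11000001
Gen 6 (rule 169): 10011100
Gen 7 (rule 218): 01111110
Gen 8 (rule 109): 01000010
Gen 9 (rule 26): 10100101
Gen 10 (rule 169): 01000010
Gen 11 (rule 218): 10100101
Gen 12 (rule 109): 11100111

Answer: none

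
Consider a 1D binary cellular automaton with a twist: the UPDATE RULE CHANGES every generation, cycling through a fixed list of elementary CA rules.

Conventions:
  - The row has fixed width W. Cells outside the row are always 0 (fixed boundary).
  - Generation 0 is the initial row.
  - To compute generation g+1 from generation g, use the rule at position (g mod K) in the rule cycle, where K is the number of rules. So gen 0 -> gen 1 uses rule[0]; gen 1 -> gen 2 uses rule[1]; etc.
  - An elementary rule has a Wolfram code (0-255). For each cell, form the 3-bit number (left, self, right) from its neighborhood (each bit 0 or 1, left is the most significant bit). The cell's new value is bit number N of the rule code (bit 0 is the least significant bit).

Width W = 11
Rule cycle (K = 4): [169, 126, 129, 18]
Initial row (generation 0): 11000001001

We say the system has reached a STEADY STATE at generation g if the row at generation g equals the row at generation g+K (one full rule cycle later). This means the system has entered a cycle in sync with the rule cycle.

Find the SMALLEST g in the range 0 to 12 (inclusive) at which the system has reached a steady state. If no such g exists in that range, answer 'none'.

Answer: none

Derivation:
Gen 0: 11000001001
Gen 1 (rule 169): 10011100000
Gen 2 (rule 126): 11110110000
Gen 3 (rule 129): 01100000111
Gen 4 (rule 18): 10010001000
Gen 5 (rule 169): 00000100011
Gen 6 (rule 126): 00001110111
Gen 7 (rule 129): 11100100010
Gen 8 (rule 18): 00011010101
Gen 9 (rule 169): 11010101010
Gen 10 (rule 126): 11111111111
Gen 11 (rule 129): 01111111110
Gen 12 (rule 18): 10000000001
Gen 13 (rule 169): 00111111100
Gen 14 (rule 126): 01100000110
Gen 15 (rule 129): 00001110000
Gen 16 (rule 18): 00010001000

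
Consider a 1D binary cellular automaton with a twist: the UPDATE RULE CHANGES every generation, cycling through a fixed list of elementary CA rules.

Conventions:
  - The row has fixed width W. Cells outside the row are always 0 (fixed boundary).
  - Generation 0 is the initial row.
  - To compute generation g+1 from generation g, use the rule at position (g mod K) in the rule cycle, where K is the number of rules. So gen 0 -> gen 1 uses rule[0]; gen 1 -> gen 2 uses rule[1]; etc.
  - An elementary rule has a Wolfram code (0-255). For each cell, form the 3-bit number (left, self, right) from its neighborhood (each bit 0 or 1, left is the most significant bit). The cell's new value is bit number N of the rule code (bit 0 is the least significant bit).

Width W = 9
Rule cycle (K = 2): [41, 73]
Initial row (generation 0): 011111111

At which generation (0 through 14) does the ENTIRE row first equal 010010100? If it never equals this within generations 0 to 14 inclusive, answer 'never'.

Answer: 13

Derivation:
Gen 0: 011111111
Gen 1 (rule 41): 010000000
Gen 2 (rule 73): 000111111
Gen 3 (rule 41): 110100000
Gen 4 (rule 73): 110001111
Gen 5 (rule 41): 100101000
Gen 6 (rule 73): 000000011
Gen 7 (rule 41): 111111010
Gen 8 (rule 73): 100001000
Gen 9 (rule 41): 001100011
Gen 10 (rule 73): 101101011
Gen 11 (rule 41): 011010110
Gen 12 (rule 73): 011000110
Gen 13 (rule 41): 010010100
Gen 14 (rule 73): 000000001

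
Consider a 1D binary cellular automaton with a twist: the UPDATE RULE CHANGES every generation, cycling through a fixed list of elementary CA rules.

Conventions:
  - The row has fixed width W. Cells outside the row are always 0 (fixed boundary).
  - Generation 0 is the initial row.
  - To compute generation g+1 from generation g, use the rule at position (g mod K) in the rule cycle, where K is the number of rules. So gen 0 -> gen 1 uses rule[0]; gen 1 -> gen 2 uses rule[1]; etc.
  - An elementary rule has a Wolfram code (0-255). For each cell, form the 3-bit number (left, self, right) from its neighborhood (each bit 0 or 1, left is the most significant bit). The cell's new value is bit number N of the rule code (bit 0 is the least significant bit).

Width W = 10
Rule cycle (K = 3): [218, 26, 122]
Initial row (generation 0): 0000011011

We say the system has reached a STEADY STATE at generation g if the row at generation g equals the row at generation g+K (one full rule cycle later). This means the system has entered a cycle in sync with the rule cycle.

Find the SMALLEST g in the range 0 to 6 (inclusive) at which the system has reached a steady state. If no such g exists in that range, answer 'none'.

Gen 0: 0000011011
Gen 1 (rule 218): 0000111011
Gen 2 (rule 26): 0001100010
Gen 3 (rule 122): 0011110101
Gen 4 (rule 218): 0111110000
Gen 5 (rule 26): 1100001000
Gen 6 (rule 122): 1110010100
Gen 7 (rule 218): 1111100010
Gen 8 (rule 26): 1000010101
Gen 9 (rule 122): 0100101010

Answer: none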